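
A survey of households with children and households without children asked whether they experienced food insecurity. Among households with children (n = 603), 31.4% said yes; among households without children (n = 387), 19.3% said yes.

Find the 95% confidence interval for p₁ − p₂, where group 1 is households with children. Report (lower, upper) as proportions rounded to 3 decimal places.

Each SE is √(p̂(1−p̂)/n): √(0.3140·0.6860/603) = 0.01890 and √(0.1930·0.8070/387) = 0.02006.
SE(p̂₁ − p̂₂) = √(SE₁² + SE₂²) = √(0.00035721 + 0.0004024036) = 0.02756, since the two samples are independent.
At 95% confidence z* = 1.960; margin = 1.960 × 0.02756 = 0.05402.
The difference is 0.3140 − 0.1930 = 0.1210, so the interval is 0.1210 ± 0.05402 = (0.067, 0.175).

(0.067, 0.175)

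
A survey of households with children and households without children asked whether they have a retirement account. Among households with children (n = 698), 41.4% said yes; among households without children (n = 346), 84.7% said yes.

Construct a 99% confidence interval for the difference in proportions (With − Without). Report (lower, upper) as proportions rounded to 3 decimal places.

SE₁ = √(p̂₁(1−p̂₁)/n₁) = √(0.4140·0.5860/698) = 0.01864; SE₂ = √(0.8470·0.1530/346) = 0.01935.
Independent samples: SE of the difference = √(SE₁² + SE₂²) = √(0.0003474496 + 0.0003744225) = 0.02687.
z* for 99% confidence is 2.576, so the margin of error is 2.576 × 0.02687 = 0.06922.
Point estimate p̂₁ − p̂₂ = 0.4140 − 0.8470 = -0.4330.
-0.4330 ± 0.06922 → (-0.502, -0.364).

(-0.502, -0.364)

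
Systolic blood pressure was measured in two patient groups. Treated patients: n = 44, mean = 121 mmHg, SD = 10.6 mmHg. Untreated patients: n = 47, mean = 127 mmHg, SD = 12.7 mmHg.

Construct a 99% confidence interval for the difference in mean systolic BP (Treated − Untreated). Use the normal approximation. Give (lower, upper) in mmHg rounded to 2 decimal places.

Per-group SEs: s₁/√n₁ = 10.6/√44 = 1.5980, s₂/√n₂ = 12.7/√47 = 1.8525.
Unpooled SE of the difference: √(2.553604 + 3.43175625) = 2.4465.
Margin of error = z* · SE = 2.576 × 2.4465 = 6.3022.
x̄₁ − x̄₂ = 121 − 127 = -6.0000.
CI: -6.0000 ± 6.3022 = (-12.30, 0.30).

(-12.30, 0.30)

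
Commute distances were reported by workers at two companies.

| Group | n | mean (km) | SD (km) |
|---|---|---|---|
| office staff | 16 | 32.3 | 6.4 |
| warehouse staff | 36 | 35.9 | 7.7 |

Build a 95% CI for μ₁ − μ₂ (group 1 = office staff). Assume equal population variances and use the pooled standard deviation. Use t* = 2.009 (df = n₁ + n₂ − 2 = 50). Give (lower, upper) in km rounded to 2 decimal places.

s_p = √[((n₁−1)s₁² + (n₂−1)s₂²)/(n₁+n₂−2)] = √[(15·6.4² + 35·7.7²)/50] = 7.3342.
SE = 7.3342·√(1/16 + 1/36) = 2.2037.
With t* = 2.009, margin = 2.009 × 2.2037 = 4.4272.
x̄₁ − x̄₂ = 32.3 − 35.9 = -3.6000; interval -3.6000 ± 4.4272 = (-8.03, 0.83).

(-8.03, 0.83)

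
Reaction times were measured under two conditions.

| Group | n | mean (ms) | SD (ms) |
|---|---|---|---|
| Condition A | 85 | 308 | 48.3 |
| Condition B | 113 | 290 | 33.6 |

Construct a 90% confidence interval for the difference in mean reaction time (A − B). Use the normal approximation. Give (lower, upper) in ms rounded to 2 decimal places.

Per-group SEs: s₁/√n₁ = 48.3/√85 = 5.2389, s₂/√n₂ = 33.6/√113 = 3.1608.
Unpooled SE of the difference: √(27.44607321 + 9.99065664) = 6.1186.
Margin of error = z* · SE = 1.645 × 6.1186 = 10.0651.
x̄₁ − x̄₂ = 308 − 290 = 18.0000.
CI: 18.0000 ± 10.0651 = (7.93, 28.07).

(7.93, 28.07)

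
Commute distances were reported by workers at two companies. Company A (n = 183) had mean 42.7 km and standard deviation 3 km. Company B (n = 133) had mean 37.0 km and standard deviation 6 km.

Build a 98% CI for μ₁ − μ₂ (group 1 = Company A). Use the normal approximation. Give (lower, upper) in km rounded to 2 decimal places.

Per-group SEs: s₁/√n₁ = 3/√183 = 0.2218, s₂/√n₂ = 6/√133 = 0.5203.
Unpooled SE of the difference: √(0.04919524 + 0.27071209) = 0.5656.
Margin of error = z* · SE = 2.326 × 0.5656 = 1.3156.
x̄₁ − x̄₂ = 42.7 − 37.0 = 5.7000.
CI: 5.7000 ± 1.3156 = (4.38, 7.02).

(4.38, 7.02)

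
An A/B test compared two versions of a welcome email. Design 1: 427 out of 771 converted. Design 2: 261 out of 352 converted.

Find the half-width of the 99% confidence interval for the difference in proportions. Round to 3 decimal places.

p̂₁ = 427/771 = 0.5538 and p̂₂ = 261/352 = 0.7415.
SE₁ = √(p̂₁(1−p̂₁)/n₁) = √(0.5538·0.4462/771) = 0.01790; SE₂ = √(0.7415·0.2585/352) = 0.02334.
Independent samples: SE of the difference = √(SE₁² + SE₂²) = √(0.00032041 + 0.0005447556) = 0.02941.
z* for 99% confidence is 2.576, so the margin of error is 2.576 × 0.02941 = 0.07576.

0.076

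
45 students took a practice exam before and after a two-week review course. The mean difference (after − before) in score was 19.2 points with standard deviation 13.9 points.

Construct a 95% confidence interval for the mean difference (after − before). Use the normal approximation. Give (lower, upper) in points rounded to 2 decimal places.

Paired design: SE = s_d/√n = 13.9/√45 = 2.0721.
z* = 1.960; margin of error = 1.960 × 2.0721 = 4.0613.
19.2 ± 4.0613 → (15.14, 23.26).

(15.14, 23.26)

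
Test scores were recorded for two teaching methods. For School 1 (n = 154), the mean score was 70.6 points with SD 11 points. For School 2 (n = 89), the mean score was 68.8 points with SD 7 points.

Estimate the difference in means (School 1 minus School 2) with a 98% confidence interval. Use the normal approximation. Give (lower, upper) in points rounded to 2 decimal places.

SE₁ = s₁/√n₁ = 11/√154 = 0.8864; SE₂ = 7/√89 = 0.7420.
Independent samples, unequal variances: SE_diff = √(SE₁² + SE₂²) = √(0.78570496 + 0.550564) = 1.1560.
z* = 2.326, so margin of error = 2.326 × 1.1560 = 2.6889.
Difference in means = 70.6 − 68.8 = 1.8000.
1.8000 ± 2.6889 → (-0.89, 4.49).

(-0.89, 4.49)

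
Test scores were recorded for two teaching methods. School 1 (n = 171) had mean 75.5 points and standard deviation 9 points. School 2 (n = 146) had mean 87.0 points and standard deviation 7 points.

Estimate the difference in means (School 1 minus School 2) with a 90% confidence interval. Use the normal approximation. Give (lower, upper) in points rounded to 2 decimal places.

(-12.98, -10.02)

Standard errors of each mean: 9/√171 = 0.6882 and 7/√146 = 0.5793.
SE(x̄₁ − x̄₂) = √(0.6882² + 0.5793²) = 0.8996 for independent samples with unequal variances.
With z* = 1.645, the margin is 1.645 × 0.8996 = 1.4798.
x̄₁ − x̄₂ = 75.5 − 87.0 = -11.5000; the interval is -11.5000 ± 1.4798 = (-12.98, -10.02).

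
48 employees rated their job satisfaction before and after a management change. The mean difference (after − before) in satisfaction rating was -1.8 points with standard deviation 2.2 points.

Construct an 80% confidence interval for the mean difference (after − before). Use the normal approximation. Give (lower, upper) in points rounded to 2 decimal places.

(-2.21, -1.39)

This is a matched-pairs design, so SE = s_d/√n = 2.2/√48 = 0.3175.
Margin = 1.282 × 0.3175 = 0.4070; the interval is -1.8 ± 0.4070 = (-2.21, -1.39).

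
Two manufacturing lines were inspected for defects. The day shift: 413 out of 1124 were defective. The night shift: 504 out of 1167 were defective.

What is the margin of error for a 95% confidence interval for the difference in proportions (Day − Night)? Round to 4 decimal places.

0.0400

Sample proportions: 413/1124 = 0.3674, 504/1167 = 0.4319.
Each SE is √(p̂(1−p̂)/n): √(0.3674·0.6326/1124) = 0.01438 and √(0.4319·0.5681/1167) = 0.01450.
SE(p̂₁ − p̂₂) = √(SE₁² + SE₂²) = √(0.0002067844 + 0.00021025) = 0.02042, since the two samples are independent.
At 95% confidence z* = 1.960; margin = 1.960 × 0.02042 = 0.04002.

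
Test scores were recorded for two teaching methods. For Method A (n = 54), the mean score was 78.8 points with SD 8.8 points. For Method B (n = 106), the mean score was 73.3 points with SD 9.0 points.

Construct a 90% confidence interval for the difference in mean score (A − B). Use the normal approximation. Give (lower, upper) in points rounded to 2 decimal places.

(3.06, 7.94)

Per-group SEs: s₁/√n₁ = 8.8/√54 = 1.1975, s₂/√n₂ = 9.0/√106 = 0.8742.
Unpooled SE of the difference: √(1.43400625 + 0.76422564) = 1.4826.
Margin of error = z* · SE = 1.645 × 1.4826 = 2.4389.
x̄₁ − x̄₂ = 78.8 − 73.3 = 5.5000.
CI: 5.5000 ± 2.4389 = (3.06, 7.94).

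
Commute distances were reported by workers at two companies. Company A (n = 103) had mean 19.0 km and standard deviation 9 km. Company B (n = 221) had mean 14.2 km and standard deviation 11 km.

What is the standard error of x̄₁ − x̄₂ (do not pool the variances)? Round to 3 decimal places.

Standard errors of each mean: 9/√103 = 0.8868 and 11/√221 = 0.7399.
SE(x̄₁ − x̄₂) = √(0.8868² + 0.7399²) = 1.1549 for independent samples with unequal variances.

1.155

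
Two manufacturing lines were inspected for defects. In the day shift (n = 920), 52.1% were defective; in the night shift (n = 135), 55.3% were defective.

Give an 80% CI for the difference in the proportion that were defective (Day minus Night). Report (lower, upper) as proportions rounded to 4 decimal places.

(-0.0908, 0.0268)

Each SE is √(p̂(1−p̂)/n): √(0.5210·0.4790/920) = 0.01647 and √(0.5530·0.4470/135) = 0.04279.
SE(p̂₁ − p̂₂) = √(SE₁² + SE₂²) = √(0.0002712609 + 0.0018309841) = 0.04585, since the two samples are independent.
At 80% confidence z* = 1.282; margin = 1.282 × 0.04585 = 0.05878.
The difference is 0.5210 − 0.5530 = -0.0320, so the interval is -0.0320 ± 0.05878 = (-0.0908, 0.0268).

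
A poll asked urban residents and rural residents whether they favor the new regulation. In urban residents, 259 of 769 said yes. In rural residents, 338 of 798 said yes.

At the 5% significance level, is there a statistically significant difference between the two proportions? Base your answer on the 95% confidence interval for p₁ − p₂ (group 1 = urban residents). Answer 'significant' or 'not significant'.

significant

p̂₁ = 259/769 = 0.3368 and p̂₂ = 338/798 = 0.4236.
SE₁ = √(p̂₁(1−p̂₁)/n₁) = √(0.3368·0.6632/769) = 0.01704; SE₂ = √(0.4236·0.5764/798) = 0.01749.
Independent samples: SE of the difference = √(SE₁² + SE₂²) = √(0.0002903616 + 0.0003059001) = 0.02442.
z* for 95% confidence is 1.960, so the margin of error is 1.960 × 0.02442 = 0.04786.
Point estimate p̂₁ − p̂₂ = 0.3368 − 0.4236 = -0.0868.
-0.0868 ± 0.04786 → (-0.13466, -0.03894).
The interval (-0.13466, -0.03894) does not contain 0, so the difference is significant.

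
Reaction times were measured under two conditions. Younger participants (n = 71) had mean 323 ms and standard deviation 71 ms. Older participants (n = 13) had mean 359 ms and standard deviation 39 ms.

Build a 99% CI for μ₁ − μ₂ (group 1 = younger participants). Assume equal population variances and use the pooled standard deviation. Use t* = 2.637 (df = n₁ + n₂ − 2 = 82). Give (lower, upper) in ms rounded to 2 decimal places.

Pooled variance s_p² = [70·71² + 12·39²] / (71+13−2) = 4525.8780, so s_p = 67.2746.
SE_diff = s_p·√(1/n₁ + 1/n₂) = 67.2746·√(1/71 + 1/13) = 20.2950.
t* = 2.637; margin = 2.637 × 20.2950 = 53.5179.
Difference = 323 − 359 = -36.0000.
-36.0000 ± 53.5179 → (-89.52, 17.52).

(-89.52, 17.52)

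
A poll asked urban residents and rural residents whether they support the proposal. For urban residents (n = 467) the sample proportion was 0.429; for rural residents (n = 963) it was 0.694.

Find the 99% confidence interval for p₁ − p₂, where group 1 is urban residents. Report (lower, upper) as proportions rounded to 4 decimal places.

(-0.3353, -0.1947)

SE₁ = √(p̂₁(1−p̂₁)/n₁) = √(0.4290·0.5710/467) = 0.02290; SE₂ = √(0.6940·0.3060/963) = 0.01485.
Independent samples: SE of the difference = √(SE₁² + SE₂²) = √(0.00052441 + 0.0002205225) = 0.02729.
z* for 99% confidence is 2.576, so the margin of error is 2.576 × 0.02729 = 0.07030.
Point estimate p̂₁ − p̂₂ = 0.4290 − 0.6940 = -0.2650.
-0.2650 ± 0.07030 → (-0.3353, -0.1947).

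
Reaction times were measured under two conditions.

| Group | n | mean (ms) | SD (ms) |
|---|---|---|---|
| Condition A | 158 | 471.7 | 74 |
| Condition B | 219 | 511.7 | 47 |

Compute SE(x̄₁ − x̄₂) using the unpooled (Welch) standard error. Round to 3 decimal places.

6.689

Standard errors of each mean: 74/√158 = 5.8871 and 47/√219 = 3.1760.
SE(x̄₁ − x̄₂) = √(5.8871² + 3.1760²) = 6.6892 for independent samples with unequal variances.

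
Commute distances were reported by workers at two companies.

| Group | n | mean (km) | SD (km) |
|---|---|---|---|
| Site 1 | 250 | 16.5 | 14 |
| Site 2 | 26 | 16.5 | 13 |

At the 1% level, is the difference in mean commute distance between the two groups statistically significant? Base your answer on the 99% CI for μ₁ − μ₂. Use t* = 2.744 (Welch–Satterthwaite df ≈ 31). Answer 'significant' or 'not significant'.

Per-group SEs: s₁/√n₁ = 14/√250 = 0.8854, s₂/√n₂ = 13/√26 = 2.5495.
Unpooled SE of the difference: √(0.78393316 + 6.49995025) = 2.6989.
Margin of error = t* · SE = 2.744 × 2.6989 = 7.4058.
x̄₁ − x̄₂ = 16.5 − 16.5 = 0.0000.
CI: 0.0000 ± 7.4058 = (-7.4058, 7.4058).
The interval (-7.4058, 7.4058) contains 0, so the difference is not significant.

not significant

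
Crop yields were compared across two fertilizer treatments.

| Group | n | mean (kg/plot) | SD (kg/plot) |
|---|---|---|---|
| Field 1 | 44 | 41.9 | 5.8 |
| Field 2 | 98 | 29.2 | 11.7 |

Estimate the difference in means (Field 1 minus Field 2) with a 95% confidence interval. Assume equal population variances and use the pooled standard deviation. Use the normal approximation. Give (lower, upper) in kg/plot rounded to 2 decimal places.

(9.05, 16.35)

Pooled variance s_p² = [43·5.8² + 97·11.7²] / (44+98−2) = 105.1775, so s_p = 10.2556.
SE_diff = s_p·√(1/n₁ + 1/n₂) = 10.2556·√(1/44 + 1/98) = 1.8611.
z* = 1.960; margin = 1.960 × 1.8611 = 3.6478.
Difference = 41.9 − 29.2 = 12.7000.
12.7000 ± 3.6478 → (9.05, 16.35).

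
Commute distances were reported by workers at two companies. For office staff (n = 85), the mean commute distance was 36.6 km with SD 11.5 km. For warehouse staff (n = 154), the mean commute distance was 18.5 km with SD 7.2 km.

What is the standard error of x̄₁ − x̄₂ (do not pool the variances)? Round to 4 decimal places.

1.3757

Per-group SEs: s₁/√n₁ = 11.5/√85 = 1.2474, s₂/√n₂ = 7.2/√154 = 0.5802.
Unpooled SE of the difference: √(1.55600676 + 0.33663204) = 1.3757.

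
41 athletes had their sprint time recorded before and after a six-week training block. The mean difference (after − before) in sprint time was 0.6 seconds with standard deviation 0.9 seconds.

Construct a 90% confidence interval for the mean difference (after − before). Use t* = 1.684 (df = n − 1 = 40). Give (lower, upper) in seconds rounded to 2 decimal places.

(0.36, 0.84)

Paired design: SE = s_d/√n = 0.9/√41 = 0.1406.
t* = 1.684; margin of error = 1.684 × 0.1406 = 0.2368.
0.6 ± 0.2368 → (0.36, 0.84).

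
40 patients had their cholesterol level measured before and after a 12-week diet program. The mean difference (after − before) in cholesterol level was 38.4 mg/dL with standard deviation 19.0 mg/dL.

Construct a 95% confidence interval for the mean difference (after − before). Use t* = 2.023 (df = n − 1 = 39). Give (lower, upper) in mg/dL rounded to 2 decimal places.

(32.32, 44.48)

Paired design: SE = s_d/√n = 19.0/√40 = 3.0042.
t* = 2.023; margin of error = 2.023 × 3.0042 = 6.0775.
38.4 ± 6.0775 → (32.32, 44.48).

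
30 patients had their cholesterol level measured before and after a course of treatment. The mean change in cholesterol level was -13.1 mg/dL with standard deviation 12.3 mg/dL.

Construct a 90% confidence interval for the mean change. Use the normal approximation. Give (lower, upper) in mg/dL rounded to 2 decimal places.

Paired design: SE = s_d/√n = 12.3/√30 = 2.2457.
z* = 1.645; margin of error = 1.645 × 2.2457 = 3.6942.
-13.1 ± 3.6942 → (-16.79, -9.41).

(-16.79, -9.41)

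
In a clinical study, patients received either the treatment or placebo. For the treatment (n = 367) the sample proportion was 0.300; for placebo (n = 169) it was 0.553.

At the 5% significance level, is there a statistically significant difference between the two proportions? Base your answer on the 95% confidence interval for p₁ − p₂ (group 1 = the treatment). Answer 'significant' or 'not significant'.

significant

The two standard errors are √(0.3000×0.7000/367) = 0.02392 and √(0.5530×0.4470/169) = 0.03824.
Because the samples are independent, SE_diff = √(0.02392² + 0.03824²) = 0.04511.
Using z* = 1.960 for 95%, ME = 1.960 × 0.04511 = 0.08842.
p̂₁ − p̂₂ = -0.2530; interval -0.2530 ± 0.08842 gives (-0.34142, -0.16458).
The interval (-0.34142, -0.16458) does not contain 0, so the difference is significant.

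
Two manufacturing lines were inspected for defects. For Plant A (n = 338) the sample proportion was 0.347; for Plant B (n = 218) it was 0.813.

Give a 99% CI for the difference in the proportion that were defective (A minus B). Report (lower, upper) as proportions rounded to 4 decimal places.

(-0.5613, -0.3707)

Each SE is √(p̂(1−p̂)/n): √(0.3470·0.6530/338) = 0.02589 and √(0.8130·0.1870/218) = 0.02641.
SE(p̂₁ − p̂₂) = √(SE₁² + SE₂²) = √(0.0006702921 + 0.0006974881) = 0.03698, since the two samples are independent.
At 99% confidence z* = 2.576; margin = 2.576 × 0.03698 = 0.09526.
The difference is 0.3470 − 0.8130 = -0.4660, so the interval is -0.4660 ± 0.09526 = (-0.5613, -0.3707).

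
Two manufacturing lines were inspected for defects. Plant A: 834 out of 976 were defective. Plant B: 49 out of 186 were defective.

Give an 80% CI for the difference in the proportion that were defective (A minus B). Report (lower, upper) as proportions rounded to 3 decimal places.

First, p̂₁ = 834/976 = 0.8545; p̂₂ = 49/186 = 0.2634.
The two standard errors are √(0.8545×0.1455/976) = 0.01129 and √(0.2634×0.7366/186) = 0.03230.
Because the samples are independent, SE_diff = √(0.01129² + 0.03230²) = 0.03422.
Using z* = 1.282 for 80%, ME = 1.282 × 0.03422 = 0.04387.
p̂₁ − p̂₂ = 0.5911; interval 0.5911 ± 0.04387 gives (0.547, 0.635).

(0.547, 0.635)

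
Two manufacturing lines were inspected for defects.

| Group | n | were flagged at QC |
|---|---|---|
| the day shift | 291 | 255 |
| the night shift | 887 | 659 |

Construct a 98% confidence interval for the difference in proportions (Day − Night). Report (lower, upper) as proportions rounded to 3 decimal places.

Sample proportions: 255/291 = 0.8763, 659/887 = 0.7430.
Each SE is √(p̂(1−p̂)/n): √(0.8763·0.1237/291) = 0.01930 and √(0.7430·0.2570/887) = 0.01467.
SE(p̂₁ − p̂₂) = √(SE₁² + SE₂²) = √(0.00037249 + 0.0002152089) = 0.02424, since the two samples are independent.
At 98% confidence z* = 2.326; margin = 2.326 × 0.02424 = 0.05638.
The difference is 0.8763 − 0.7430 = 0.1333, so the interval is 0.1333 ± 0.05638 = (0.077, 0.190).

(0.077, 0.190)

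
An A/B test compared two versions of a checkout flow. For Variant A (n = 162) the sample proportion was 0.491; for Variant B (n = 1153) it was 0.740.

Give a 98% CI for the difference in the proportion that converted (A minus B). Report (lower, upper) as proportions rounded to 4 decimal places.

(-0.3452, -0.1528)

The two standard errors are √(0.4910×0.5090/162) = 0.03928 and √(0.7400×0.2600/1153) = 0.01292.
Because the samples are independent, SE_diff = √(0.03928² + 0.01292²) = 0.04135.
Using z* = 2.326 for 98%, ME = 2.326 × 0.04135 = 0.09618.
p̂₁ − p̂₂ = -0.2490; interval -0.2490 ± 0.09618 gives (-0.3452, -0.1528).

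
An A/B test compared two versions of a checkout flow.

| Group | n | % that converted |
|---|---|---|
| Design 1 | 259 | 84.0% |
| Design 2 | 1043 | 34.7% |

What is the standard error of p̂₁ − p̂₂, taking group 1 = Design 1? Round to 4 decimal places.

0.0271

SE₁ = √(p̂₁(1−p̂₁)/n₁) = √(0.8400·0.1600/259) = 0.02278; SE₂ = √(0.3470·0.6530/1043) = 0.01474.
Independent samples: SE of the difference = √(SE₁² + SE₂²) = √(0.0005189284 + 0.0002172676) = 0.02713.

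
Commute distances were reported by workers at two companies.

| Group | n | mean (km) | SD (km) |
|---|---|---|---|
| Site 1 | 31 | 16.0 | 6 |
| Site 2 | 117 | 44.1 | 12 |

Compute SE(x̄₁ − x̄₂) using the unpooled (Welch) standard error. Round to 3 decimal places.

1.547

SE₁ = s₁/√n₁ = 6/√31 = 1.0776; SE₂ = 12/√117 = 1.1094.
Independent samples, unequal variances: SE_diff = √(SE₁² + SE₂²) = √(1.16122176 + 1.23076836) = 1.5466.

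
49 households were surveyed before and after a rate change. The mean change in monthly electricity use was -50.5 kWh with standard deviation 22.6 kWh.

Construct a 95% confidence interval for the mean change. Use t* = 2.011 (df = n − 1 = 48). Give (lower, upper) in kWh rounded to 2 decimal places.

This is a matched-pairs design, so SE = s_d/√n = 22.6/√49 = 3.2286.
Margin = 2.011 × 3.2286 = 6.4927; the interval is -50.5 ± 6.4927 = (-56.99, -44.01).

(-56.99, -44.01)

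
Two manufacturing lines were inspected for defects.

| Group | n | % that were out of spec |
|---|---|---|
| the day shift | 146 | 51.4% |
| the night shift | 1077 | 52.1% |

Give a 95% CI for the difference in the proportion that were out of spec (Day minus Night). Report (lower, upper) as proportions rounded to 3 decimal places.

The two standard errors are √(0.5140×0.4860/146) = 0.04136 and √(0.5210×0.4790/1077) = 0.01522.
Because the samples are independent, SE_diff = √(0.04136² + 0.01522²) = 0.04407.
Using z* = 1.960 for 95%, ME = 1.960 × 0.04407 = 0.08638.
p̂₁ − p̂₂ = -0.0070; interval -0.0070 ± 0.08638 gives (-0.093, 0.079).

(-0.093, 0.079)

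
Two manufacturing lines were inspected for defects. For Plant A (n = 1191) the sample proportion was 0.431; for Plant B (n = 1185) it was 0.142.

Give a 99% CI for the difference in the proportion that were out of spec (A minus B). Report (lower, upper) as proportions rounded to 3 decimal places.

(0.244, 0.334)

Each SE is √(p̂(1−p̂)/n): √(0.4310·0.5690/1191) = 0.01435 and √(0.1420·0.8580/1185) = 0.01014.
SE(p̂₁ − p̂₂) = √(SE₁² + SE₂²) = √(0.0002059225 + 0.0001028196) = 0.01757, since the two samples are independent.
At 99% confidence z* = 2.576; margin = 2.576 × 0.01757 = 0.04526.
The difference is 0.4310 − 0.1420 = 0.2890, so the interval is 0.2890 ± 0.04526 = (0.244, 0.334).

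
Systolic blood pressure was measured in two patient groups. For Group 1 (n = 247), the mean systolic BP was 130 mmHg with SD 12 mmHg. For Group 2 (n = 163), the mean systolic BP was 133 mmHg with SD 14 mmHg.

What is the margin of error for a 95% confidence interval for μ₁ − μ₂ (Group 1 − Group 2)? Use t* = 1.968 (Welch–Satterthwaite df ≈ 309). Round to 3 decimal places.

2.630

SE₁ = s₁/√n₁ = 12/√247 = 0.7635; SE₂ = 14/√163 = 1.0966.
Independent samples, unequal variances: SE_diff = √(SE₁² + SE₂²) = √(0.58293225 + 1.20253156) = 1.3362.
t* = 1.968, so margin of error = 1.968 × 1.3362 = 2.6296.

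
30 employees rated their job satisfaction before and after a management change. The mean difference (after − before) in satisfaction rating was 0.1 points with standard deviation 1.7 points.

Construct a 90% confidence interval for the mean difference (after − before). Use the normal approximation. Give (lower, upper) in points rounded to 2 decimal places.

Paired design: SE = s_d/√n = 1.7/√30 = 0.3104.
z* = 1.645; margin of error = 1.645 × 0.3104 = 0.5106.
0.1 ± 0.5106 → (-0.41, 0.61).

(-0.41, 0.61)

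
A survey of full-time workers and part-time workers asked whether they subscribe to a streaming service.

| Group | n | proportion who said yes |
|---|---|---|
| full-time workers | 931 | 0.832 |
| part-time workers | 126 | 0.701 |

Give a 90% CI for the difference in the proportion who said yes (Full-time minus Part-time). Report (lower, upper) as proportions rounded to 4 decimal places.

(0.0609, 0.2011)

SE₁ = √(p̂₁(1−p̂₁)/n₁) = √(0.8320·0.1680/931) = 0.01225; SE₂ = √(0.7010·0.2990/126) = 0.04079.
Independent samples: SE of the difference = √(SE₁² + SE₂²) = √(0.0001500625 + 0.0016638241) = 0.04259.
z* for 90% confidence is 1.645, so the margin of error is 1.645 × 0.04259 = 0.07006.
Point estimate p̂₁ − p̂₂ = 0.8320 − 0.7010 = 0.1310.
0.1310 ± 0.07006 → (0.0609, 0.2011).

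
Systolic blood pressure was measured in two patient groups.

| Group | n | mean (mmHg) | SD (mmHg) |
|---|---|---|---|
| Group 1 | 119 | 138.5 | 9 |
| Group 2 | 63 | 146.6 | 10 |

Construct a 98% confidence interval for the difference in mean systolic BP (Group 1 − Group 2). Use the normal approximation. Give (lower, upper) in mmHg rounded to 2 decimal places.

Per-group SEs: s₁/√n₁ = 9/√119 = 0.8250, s₂/√n₂ = 10/√63 = 1.2599.
Unpooled SE of the difference: √(0.680625 + 1.58734801) = 1.5060.
Margin of error = z* · SE = 2.326 × 1.5060 = 3.5030.
x̄₁ − x̄₂ = 138.5 − 146.6 = -8.1000.
CI: -8.1000 ± 3.5030 = (-11.60, -4.60).

(-11.60, -4.60)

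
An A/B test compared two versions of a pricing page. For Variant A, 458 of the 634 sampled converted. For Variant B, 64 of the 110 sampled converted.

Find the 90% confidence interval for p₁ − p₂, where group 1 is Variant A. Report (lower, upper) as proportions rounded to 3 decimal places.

(0.058, 0.223)

Sample proportions: 458/634 = 0.7224, 64/110 = 0.5818.
Each SE is √(p̂(1−p̂)/n): √(0.7224·0.2776/634) = 0.01779 and √(0.5818·0.4182/110) = 0.04703.
SE(p̂₁ − p̂₂) = √(SE₁² + SE₂²) = √(0.0003164841 + 0.0022118209) = 0.05028, since the two samples are independent.
At 90% confidence z* = 1.645; margin = 1.645 × 0.05028 = 0.08271.
The difference is 0.7224 − 0.5818 = 0.1406, so the interval is 0.1406 ± 0.08271 = (0.058, 0.223).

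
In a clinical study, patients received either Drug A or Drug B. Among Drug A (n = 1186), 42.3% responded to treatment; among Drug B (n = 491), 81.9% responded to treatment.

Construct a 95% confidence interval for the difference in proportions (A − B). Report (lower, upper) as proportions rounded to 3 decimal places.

Each SE is √(p̂(1−p̂)/n): √(0.4230·0.5770/1186) = 0.01435 and √(0.8190·0.1810/491) = 0.01738.
SE(p̂₁ − p̂₂) = √(SE₁² + SE₂²) = √(0.0002059225 + 0.0003020644) = 0.02254, since the two samples are independent.
At 95% confidence z* = 1.960; margin = 1.960 × 0.02254 = 0.04418.
The difference is 0.4230 − 0.8190 = -0.3960, so the interval is -0.3960 ± 0.04418 = (-0.440, -0.352).

(-0.440, -0.352)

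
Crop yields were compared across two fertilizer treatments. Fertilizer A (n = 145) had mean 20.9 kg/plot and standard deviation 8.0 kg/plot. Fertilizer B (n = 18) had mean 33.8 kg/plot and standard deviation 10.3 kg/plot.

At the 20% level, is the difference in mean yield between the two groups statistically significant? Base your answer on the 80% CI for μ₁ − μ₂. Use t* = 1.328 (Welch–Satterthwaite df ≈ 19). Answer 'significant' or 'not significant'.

Per-group SEs: s₁/√n₁ = 8.0/√145 = 0.6644, s₂/√n₂ = 10.3/√18 = 2.4277.
Unpooled SE of the difference: √(0.44142736 + 5.89372729) = 2.5170.
Margin of error = t* · SE = 1.328 × 2.5170 = 3.3426.
x̄₁ − x̄₂ = 20.9 − 33.8 = -12.9000.
CI: -12.9000 ± 3.3426 = (-16.2426, -9.5574).
The interval (-16.2426, -9.5574) does not contain 0, so the difference is significant.

significant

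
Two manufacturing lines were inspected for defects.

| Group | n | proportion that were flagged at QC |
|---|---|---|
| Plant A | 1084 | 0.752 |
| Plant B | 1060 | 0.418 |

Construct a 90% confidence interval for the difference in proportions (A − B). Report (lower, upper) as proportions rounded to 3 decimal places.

The two standard errors are √(0.7520×0.2480/1084) = 0.01312 and √(0.4180×0.5820/1060) = 0.01515.
Because the samples are independent, SE_diff = √(0.01312² + 0.01515²) = 0.02004.
Using z* = 1.645 for 90%, ME = 1.645 × 0.02004 = 0.03297.
p̂₁ − p̂₂ = 0.3340; interval 0.3340 ± 0.03297 gives (0.301, 0.367).

(0.301, 0.367)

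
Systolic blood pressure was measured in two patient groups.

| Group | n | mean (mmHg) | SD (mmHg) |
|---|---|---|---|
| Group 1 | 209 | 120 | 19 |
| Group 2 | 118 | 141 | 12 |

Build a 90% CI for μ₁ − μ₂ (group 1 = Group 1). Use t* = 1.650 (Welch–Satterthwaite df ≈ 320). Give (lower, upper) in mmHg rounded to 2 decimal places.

(-23.83, -18.17)

Standard errors of each mean: 19/√209 = 1.3143 and 12/√118 = 1.1047.
SE(x̄₁ − x̄₂) = √(1.3143² + 1.1047²) = 1.7169 for independent samples with unequal variances.
With t* = 1.650, the margin is 1.650 × 1.7169 = 2.8329.
x̄₁ − x̄₂ = 120 − 141 = -21.0000; the interval is -21.0000 ± 2.8329 = (-23.83, -18.17).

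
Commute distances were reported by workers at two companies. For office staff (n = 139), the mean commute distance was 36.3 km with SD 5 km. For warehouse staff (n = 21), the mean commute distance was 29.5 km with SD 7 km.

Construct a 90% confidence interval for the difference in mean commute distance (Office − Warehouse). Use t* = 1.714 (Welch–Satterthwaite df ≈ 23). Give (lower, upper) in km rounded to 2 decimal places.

(4.08, 9.52)

Standard errors of each mean: 5/√139 = 0.4241 and 7/√21 = 1.5275.
SE(x̄₁ − x̄₂) = √(0.4241² + 1.5275²) = 1.5853 for independent samples with unequal variances.
With t* = 1.714, the margin is 1.714 × 1.5853 = 2.7172.
x̄₁ − x̄₂ = 36.3 − 29.5 = 6.8000; the interval is 6.8000 ± 2.7172 = (4.08, 9.52).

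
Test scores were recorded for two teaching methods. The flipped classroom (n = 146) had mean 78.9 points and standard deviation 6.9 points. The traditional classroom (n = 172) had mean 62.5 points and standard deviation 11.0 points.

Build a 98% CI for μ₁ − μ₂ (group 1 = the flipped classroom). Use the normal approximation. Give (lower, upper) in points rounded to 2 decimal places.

(14.04, 18.76)

SE₁ = s₁/√n₁ = 6.9/√146 = 0.5710; SE₂ = 11.0/√172 = 0.8387.
Independent samples, unequal variances: SE_diff = √(SE₁² + SE₂²) = √(0.326041 + 0.70341769) = 1.0146.
z* = 2.326, so margin of error = 2.326 × 1.0146 = 2.3600.
Difference in means = 78.9 − 62.5 = 16.4000.
16.4000 ± 2.3600 → (14.04, 18.76).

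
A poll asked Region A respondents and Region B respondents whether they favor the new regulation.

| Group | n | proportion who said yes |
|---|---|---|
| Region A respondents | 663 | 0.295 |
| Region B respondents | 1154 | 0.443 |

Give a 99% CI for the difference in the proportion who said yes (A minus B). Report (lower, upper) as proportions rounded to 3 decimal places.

The two standard errors are √(0.2950×0.7050/663) = 0.01771 and √(0.4430×0.5570/1154) = 0.01462.
Because the samples are independent, SE_diff = √(0.01771² + 0.01462²) = 0.02296.
Using z* = 2.576 for 99%, ME = 2.576 × 0.02296 = 0.05914.
p̂₁ − p̂₂ = -0.1480; interval -0.1480 ± 0.05914 gives (-0.207, -0.089).

(-0.207, -0.089)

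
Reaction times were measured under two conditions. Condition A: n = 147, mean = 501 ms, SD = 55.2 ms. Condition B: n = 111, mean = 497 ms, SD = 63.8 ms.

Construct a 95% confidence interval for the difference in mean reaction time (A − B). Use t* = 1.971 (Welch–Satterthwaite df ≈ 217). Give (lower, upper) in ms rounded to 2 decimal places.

(-10.93, 18.93)

Standard errors of each mean: 55.2/√147 = 4.5528 and 63.8/√111 = 6.0556.
SE(x̄₁ − x̄₂) = √(4.5528² + 6.0556²) = 7.5762 for independent samples with unequal variances.
With t* = 1.971, the margin is 1.971 × 7.5762 = 14.9327.
x̄₁ − x̄₂ = 501 − 497 = 4.0000; the interval is 4.0000 ± 14.9327 = (-10.93, 18.93).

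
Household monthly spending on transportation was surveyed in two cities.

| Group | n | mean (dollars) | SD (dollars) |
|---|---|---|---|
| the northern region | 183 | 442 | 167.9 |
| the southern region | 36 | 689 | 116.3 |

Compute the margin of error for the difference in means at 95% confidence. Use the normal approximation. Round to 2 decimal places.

45.11

Per-group SEs: s₁/√n₁ = 167.9/√183 = 12.4115, s₂/√n₂ = 116.3/√36 = 19.3833.
Unpooled SE of the difference: √(154.04533225 + 375.71231889) = 23.0165.
Margin of error = z* · SE = 1.960 × 23.0165 = 45.1123.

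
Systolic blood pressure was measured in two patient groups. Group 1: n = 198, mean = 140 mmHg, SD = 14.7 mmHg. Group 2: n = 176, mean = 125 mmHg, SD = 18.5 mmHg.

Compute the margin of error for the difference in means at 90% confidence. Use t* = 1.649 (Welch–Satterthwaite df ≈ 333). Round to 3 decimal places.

Standard errors of each mean: 14.7/√198 = 1.0447 and 18.5/√176 = 1.3945.
SE(x̄₁ − x̄₂) = √(1.0447² + 1.3945²) = 1.7424 for independent samples with unequal variances.
With t* = 1.649, the margin is 1.649 × 1.7424 = 2.8732.

2.873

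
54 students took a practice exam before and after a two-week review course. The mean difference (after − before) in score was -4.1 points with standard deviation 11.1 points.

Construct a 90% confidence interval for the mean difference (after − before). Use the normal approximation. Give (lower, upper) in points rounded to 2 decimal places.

Paired design: SE = s_d/√n = 11.1/√54 = 1.5105.
z* = 1.645; margin of error = 1.645 × 1.5105 = 2.4848.
-4.1 ± 2.4848 → (-6.58, -1.62).

(-6.58, -1.62)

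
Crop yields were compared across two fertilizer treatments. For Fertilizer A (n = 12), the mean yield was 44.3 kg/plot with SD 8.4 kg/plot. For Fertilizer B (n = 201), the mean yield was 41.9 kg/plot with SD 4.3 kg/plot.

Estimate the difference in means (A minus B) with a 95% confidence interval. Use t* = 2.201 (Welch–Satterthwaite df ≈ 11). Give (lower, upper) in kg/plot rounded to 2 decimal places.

Standard errors of each mean: 8.4/√12 = 2.4249 and 4.3/√201 = 0.3033.
SE(x̄₁ − x̄₂) = √(2.4249² + 0.3033²) = 2.4438 for independent samples with unequal variances.
With t* = 2.201, the margin is 2.201 × 2.4438 = 5.3788.
x̄₁ − x̄₂ = 44.3 − 41.9 = 2.4000; the interval is 2.4000 ± 5.3788 = (-2.98, 7.78).

(-2.98, 7.78)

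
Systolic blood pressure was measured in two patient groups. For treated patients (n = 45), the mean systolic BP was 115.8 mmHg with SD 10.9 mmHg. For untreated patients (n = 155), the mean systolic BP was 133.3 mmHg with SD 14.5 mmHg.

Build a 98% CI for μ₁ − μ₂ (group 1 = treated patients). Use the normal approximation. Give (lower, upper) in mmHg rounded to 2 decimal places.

Standard errors of each mean: 10.9/√45 = 1.6249 and 14.5/√155 = 1.1647.
SE(x̄₁ − x̄₂) = √(1.6249² + 1.1647²) = 1.9992 for independent samples with unequal variances.
With z* = 2.326, the margin is 2.326 × 1.9992 = 4.6501.
x̄₁ − x̄₂ = 115.8 − 133.3 = -17.5000; the interval is -17.5000 ± 4.6501 = (-22.15, -12.85).

(-22.15, -12.85)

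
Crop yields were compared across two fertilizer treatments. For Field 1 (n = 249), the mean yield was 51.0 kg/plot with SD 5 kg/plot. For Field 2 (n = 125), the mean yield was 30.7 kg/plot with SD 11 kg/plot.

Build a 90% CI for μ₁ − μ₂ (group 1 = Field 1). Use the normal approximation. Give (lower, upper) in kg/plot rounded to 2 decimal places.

(18.60, 22.00)

Standard errors of each mean: 5/√249 = 0.3169 and 11/√125 = 0.9839.
SE(x̄₁ − x̄₂) = √(0.3169² + 0.9839²) = 1.0337 for independent samples with unequal variances.
With z* = 1.645, the margin is 1.645 × 1.0337 = 1.7004.
x̄₁ − x̄₂ = 51.0 − 30.7 = 20.3000; the interval is 20.3000 ± 1.7004 = (18.60, 22.00).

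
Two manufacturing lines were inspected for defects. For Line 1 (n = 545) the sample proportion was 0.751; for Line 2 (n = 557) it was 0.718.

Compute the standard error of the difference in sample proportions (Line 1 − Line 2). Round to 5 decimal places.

SE₁ = √(p̂₁(1−p̂₁)/n₁) = √(0.7510·0.2490/545) = 0.01852; SE₂ = √(0.7180·0.2820/557) = 0.01907.
Independent samples: SE of the difference = √(SE₁² + SE₂²) = √(0.0003429904 + 0.0003636649) = 0.02658.

0.02658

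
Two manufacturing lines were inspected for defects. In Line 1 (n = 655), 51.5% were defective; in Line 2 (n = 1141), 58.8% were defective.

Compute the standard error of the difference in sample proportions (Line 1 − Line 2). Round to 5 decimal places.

0.02437

The two standard errors are √(0.5150×0.4850/655) = 0.01953 and √(0.5880×0.4120/1141) = 0.01457.
Because the samples are independent, SE_diff = √(0.01953² + 0.01457²) = 0.02437.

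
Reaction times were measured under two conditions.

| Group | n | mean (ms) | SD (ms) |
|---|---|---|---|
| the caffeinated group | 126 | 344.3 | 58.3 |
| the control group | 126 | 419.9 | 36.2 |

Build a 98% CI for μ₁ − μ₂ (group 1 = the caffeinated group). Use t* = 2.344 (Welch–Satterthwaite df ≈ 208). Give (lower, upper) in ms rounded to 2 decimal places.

(-89.93, -61.27)

Per-group SEs: s₁/√n₁ = 58.3/√126 = 5.1938, s₂/√n₂ = 36.2/√126 = 3.2250.
Unpooled SE of the difference: √(26.97555844 + 10.400625) = 6.1136.
Margin of error = t* · SE = 2.344 × 6.1136 = 14.3303.
x̄₁ − x̄₂ = 344.3 − 419.9 = -75.6000.
CI: -75.6000 ± 14.3303 = (-89.93, -61.27).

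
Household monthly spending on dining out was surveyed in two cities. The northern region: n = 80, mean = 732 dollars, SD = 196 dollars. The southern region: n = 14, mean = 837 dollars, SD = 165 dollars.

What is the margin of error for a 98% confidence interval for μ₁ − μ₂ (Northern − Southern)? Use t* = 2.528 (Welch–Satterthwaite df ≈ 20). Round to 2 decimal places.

124.49

Per-group SEs: s₁/√n₁ = 196/√80 = 21.9135, s₂/√n₂ = 165/√14 = 44.0981.
Unpooled SE of the difference: √(480.20148225 + 1944.64242361) = 49.2427.
Margin of error = t* · SE = 2.528 × 49.2427 = 124.4855.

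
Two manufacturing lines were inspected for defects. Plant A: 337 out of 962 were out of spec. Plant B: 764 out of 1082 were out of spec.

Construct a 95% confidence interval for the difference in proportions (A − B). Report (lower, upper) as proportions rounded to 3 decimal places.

Sample proportions: 337/962 = 0.3503, 764/1082 = 0.7061.
Each SE is √(p̂(1−p̂)/n): √(0.3503·0.6497/962) = 0.01538 and √(0.7061·0.2939/1082) = 0.01385.
SE(p̂₁ − p̂₂) = √(SE₁² + SE₂²) = √(0.0002365444 + 0.0001918225) = 0.02070, since the two samples are independent.
At 95% confidence z* = 1.960; margin = 1.960 × 0.02070 = 0.04057.
The difference is 0.3503 − 0.7061 = -0.3558, so the interval is -0.3558 ± 0.04057 = (-0.396, -0.315).

(-0.396, -0.315)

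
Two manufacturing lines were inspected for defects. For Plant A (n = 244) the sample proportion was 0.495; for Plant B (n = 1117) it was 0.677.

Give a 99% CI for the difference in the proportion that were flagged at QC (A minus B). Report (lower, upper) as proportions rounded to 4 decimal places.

(-0.2720, -0.0920)

The two standard errors are √(0.4950×0.5050/244) = 0.03201 and √(0.6770×0.3230/1117) = 0.01399.
Because the samples are independent, SE_diff = √(0.03201² + 0.01399²) = 0.03493.
Using z* = 2.576 for 99%, ME = 2.576 × 0.03493 = 0.08998.
p̂₁ − p̂₂ = -0.1820; interval -0.1820 ± 0.08998 gives (-0.2720, -0.0920).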